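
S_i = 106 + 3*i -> [106, 109, 112, 115, 118]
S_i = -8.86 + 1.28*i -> [-8.86, -7.58, -6.3, -5.02, -3.74]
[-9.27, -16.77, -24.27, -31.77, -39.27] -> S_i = -9.27 + -7.50*i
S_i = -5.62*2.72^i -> [-5.62, -15.29, -41.58, -113.09, -307.62]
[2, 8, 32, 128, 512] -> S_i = 2*4^i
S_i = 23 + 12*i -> [23, 35, 47, 59, 71]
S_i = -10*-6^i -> [-10, 60, -360, 2160, -12960]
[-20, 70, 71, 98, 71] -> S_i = Random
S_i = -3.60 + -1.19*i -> [-3.6, -4.79, -5.98, -7.17, -8.36]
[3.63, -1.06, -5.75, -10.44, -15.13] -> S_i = 3.63 + -4.69*i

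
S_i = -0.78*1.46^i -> [-0.78, -1.14, -1.66, -2.43, -3.54]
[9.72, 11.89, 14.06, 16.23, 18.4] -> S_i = 9.72 + 2.17*i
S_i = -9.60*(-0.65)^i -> [-9.6, 6.24, -4.06, 2.64, -1.71]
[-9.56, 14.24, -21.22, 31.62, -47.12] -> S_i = -9.56*(-1.49)^i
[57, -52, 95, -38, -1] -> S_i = Random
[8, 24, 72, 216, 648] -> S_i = 8*3^i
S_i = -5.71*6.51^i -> [-5.71, -37.17, -241.99, -1575.36, -10255.58]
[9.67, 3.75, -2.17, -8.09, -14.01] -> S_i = 9.67 + -5.92*i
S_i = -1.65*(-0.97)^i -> [-1.65, 1.6, -1.55, 1.51, -1.46]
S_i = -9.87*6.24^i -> [-9.87, -61.59, -384.31, -2398.12, -14964.27]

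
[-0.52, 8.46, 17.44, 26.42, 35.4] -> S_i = -0.52 + 8.98*i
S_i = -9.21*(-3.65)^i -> [-9.21, 33.62, -122.7, 447.86, -1634.67]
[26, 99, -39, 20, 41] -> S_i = Random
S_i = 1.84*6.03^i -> [1.84, 11.1, 66.9, 403.43, 2432.69]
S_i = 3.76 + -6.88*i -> [3.76, -3.12, -10.0, -16.88, -23.76]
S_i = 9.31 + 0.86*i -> [9.31, 10.17, 11.03, 11.89, 12.75]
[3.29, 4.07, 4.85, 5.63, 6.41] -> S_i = 3.29 + 0.78*i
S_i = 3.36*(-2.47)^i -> [3.36, -8.3, 20.5, -50.63, 125.06]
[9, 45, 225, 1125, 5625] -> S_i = 9*5^i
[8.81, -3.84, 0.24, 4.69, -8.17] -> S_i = Random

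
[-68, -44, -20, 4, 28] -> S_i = -68 + 24*i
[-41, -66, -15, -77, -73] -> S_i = Random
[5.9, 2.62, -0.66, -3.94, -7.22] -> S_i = 5.90 + -3.28*i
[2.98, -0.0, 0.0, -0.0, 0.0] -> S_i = 2.98*-0.00^i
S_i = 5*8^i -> [5, 40, 320, 2560, 20480]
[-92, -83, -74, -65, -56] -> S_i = -92 + 9*i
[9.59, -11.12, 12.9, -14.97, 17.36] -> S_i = 9.59*(-1.16)^i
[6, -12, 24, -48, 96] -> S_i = 6*-2^i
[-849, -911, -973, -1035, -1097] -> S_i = -849 + -62*i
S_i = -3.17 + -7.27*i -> [-3.17, -10.44, -17.71, -24.98, -32.25]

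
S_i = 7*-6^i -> [7, -42, 252, -1512, 9072]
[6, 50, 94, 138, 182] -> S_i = 6 + 44*i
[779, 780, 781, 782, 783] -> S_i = 779 + 1*i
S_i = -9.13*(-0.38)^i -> [-9.13, 3.47, -1.32, 0.5, -0.19]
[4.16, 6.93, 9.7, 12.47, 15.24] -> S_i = 4.16 + 2.77*i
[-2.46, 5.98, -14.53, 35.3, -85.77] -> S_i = -2.46*(-2.43)^i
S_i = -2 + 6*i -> [-2, 4, 10, 16, 22]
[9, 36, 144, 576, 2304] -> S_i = 9*4^i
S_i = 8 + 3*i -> [8, 11, 14, 17, 20]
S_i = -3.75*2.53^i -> [-3.75, -9.49, -24.0, -60.73, -153.64]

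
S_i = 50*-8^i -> [50, -400, 3200, -25600, 204800]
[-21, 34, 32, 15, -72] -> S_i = Random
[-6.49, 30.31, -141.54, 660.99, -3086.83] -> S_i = -6.49*(-4.67)^i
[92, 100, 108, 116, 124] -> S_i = 92 + 8*i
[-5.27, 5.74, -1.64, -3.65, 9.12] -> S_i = Random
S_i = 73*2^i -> [73, 146, 292, 584, 1168]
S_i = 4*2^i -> [4, 8, 16, 32, 64]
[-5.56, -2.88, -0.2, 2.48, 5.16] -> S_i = -5.56 + 2.68*i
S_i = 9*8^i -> [9, 72, 576, 4608, 36864]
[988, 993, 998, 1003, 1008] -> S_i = 988 + 5*i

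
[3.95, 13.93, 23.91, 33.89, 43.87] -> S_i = 3.95 + 9.98*i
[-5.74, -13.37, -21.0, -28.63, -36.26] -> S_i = -5.74 + -7.63*i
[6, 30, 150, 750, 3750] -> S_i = 6*5^i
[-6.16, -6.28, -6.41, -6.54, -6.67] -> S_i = -6.16*1.02^i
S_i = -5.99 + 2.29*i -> [-5.99, -3.7, -1.41, 0.88, 3.17]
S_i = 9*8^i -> [9, 72, 576, 4608, 36864]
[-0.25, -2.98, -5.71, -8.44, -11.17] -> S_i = -0.25 + -2.73*i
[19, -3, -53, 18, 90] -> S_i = Random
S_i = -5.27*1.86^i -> [-5.27, -9.8, -18.23, -33.91, -63.08]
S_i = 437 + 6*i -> [437, 443, 449, 455, 461]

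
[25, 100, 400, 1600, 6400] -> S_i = 25*4^i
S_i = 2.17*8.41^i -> [2.17, 18.25, 153.48, 1290.77, 10855.35]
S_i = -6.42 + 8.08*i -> [-6.42, 1.66, 9.74, 17.82, 25.9]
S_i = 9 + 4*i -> [9, 13, 17, 21, 25]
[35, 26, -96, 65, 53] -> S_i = Random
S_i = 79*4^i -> [79, 316, 1264, 5056, 20224]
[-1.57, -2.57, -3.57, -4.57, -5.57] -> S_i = -1.57 + -1.00*i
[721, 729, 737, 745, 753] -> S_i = 721 + 8*i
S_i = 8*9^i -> [8, 72, 648, 5832, 52488]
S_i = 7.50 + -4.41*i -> [7.5, 3.09, -1.32, -5.73, -10.14]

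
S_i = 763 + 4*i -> [763, 767, 771, 775, 779]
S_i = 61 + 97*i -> [61, 158, 255, 352, 449]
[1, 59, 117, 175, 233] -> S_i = 1 + 58*i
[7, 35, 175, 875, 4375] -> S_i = 7*5^i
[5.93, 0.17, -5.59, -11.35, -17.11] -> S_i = 5.93 + -5.76*i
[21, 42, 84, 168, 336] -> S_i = 21*2^i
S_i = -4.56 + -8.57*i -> [-4.56, -13.13, -21.7, -30.27, -38.84]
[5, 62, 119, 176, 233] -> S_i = 5 + 57*i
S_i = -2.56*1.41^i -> [-2.56, -3.61, -5.09, -7.18, -10.12]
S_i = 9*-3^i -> [9, -27, 81, -243, 729]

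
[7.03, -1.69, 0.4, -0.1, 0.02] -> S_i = 7.03*(-0.24)^i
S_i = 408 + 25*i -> [408, 433, 458, 483, 508]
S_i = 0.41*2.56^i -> [0.41, 1.05, 2.69, 6.88, 17.61]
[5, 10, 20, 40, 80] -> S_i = 5*2^i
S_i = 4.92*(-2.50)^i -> [4.92, -12.3, 30.75, -76.88, 192.19]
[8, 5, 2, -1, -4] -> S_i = 8 + -3*i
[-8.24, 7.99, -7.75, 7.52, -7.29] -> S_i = -8.24*(-0.97)^i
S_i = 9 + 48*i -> [9, 57, 105, 153, 201]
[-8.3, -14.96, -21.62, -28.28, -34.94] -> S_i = -8.30 + -6.66*i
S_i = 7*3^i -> [7, 21, 63, 189, 567]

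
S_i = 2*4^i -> [2, 8, 32, 128, 512]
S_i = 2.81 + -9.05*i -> [2.81, -6.24, -15.29, -24.34, -33.39]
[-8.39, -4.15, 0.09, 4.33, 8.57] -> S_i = -8.39 + 4.24*i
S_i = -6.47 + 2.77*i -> [-6.47, -3.7, -0.93, 1.84, 4.61]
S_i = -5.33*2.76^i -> [-5.33, -14.71, -40.6, -112.06, -309.29]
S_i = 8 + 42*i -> [8, 50, 92, 134, 176]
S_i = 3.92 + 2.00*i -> [3.92, 5.92, 7.92, 9.92, 11.92]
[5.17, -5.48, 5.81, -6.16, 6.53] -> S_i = 5.17*(-1.06)^i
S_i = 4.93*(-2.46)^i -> [4.93, -12.13, 29.83, -73.39, 180.55]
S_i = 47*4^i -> [47, 188, 752, 3008, 12032]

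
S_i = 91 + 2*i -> [91, 93, 95, 97, 99]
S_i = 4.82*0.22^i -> [4.82, 1.06, 0.23, 0.05, 0.01]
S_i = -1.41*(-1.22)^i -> [-1.41, 1.72, -2.1, 2.56, -3.12]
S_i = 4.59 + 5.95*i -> [4.59, 10.54, 16.49, 22.44, 28.39]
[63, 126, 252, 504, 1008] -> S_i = 63*2^i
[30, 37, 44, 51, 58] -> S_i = 30 + 7*i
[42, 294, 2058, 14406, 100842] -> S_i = 42*7^i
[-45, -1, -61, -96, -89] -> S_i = Random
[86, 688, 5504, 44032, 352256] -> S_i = 86*8^i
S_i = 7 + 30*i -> [7, 37, 67, 97, 127]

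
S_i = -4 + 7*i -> [-4, 3, 10, 17, 24]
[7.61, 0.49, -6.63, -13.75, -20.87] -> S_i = 7.61 + -7.12*i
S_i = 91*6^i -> [91, 546, 3276, 19656, 117936]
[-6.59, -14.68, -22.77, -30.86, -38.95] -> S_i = -6.59 + -8.09*i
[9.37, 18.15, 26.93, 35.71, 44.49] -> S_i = 9.37 + 8.78*i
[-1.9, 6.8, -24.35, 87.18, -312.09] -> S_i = -1.90*(-3.58)^i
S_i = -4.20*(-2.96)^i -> [-4.2, 12.43, -36.8, 108.92, -322.42]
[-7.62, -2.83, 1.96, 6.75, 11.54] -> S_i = -7.62 + 4.79*i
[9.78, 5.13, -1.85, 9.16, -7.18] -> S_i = Random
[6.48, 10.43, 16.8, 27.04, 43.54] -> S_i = 6.48*1.61^i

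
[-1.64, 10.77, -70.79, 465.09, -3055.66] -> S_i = -1.64*(-6.57)^i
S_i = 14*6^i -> [14, 84, 504, 3024, 18144]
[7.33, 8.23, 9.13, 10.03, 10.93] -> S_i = 7.33 + 0.90*i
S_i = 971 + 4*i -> [971, 975, 979, 983, 987]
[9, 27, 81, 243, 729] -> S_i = 9*3^i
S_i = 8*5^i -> [8, 40, 200, 1000, 5000]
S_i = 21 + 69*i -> [21, 90, 159, 228, 297]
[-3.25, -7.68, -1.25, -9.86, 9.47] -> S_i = Random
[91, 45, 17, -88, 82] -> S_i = Random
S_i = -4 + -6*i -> [-4, -10, -16, -22, -28]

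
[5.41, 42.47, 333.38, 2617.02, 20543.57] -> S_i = 5.41*7.85^i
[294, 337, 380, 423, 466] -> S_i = 294 + 43*i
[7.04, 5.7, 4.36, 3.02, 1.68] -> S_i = 7.04 + -1.34*i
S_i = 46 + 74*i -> [46, 120, 194, 268, 342]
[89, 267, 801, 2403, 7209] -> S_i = 89*3^i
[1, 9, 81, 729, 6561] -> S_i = 1*9^i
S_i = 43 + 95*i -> [43, 138, 233, 328, 423]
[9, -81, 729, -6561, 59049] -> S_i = 9*-9^i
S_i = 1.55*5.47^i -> [1.55, 8.48, 46.38, 253.68, 1387.65]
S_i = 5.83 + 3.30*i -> [5.83, 9.13, 12.43, 15.73, 19.03]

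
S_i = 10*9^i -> [10, 90, 810, 7290, 65610]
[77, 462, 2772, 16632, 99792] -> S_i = 77*6^i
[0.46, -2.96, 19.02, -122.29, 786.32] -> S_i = 0.46*(-6.43)^i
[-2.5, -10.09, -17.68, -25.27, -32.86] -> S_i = -2.50 + -7.59*i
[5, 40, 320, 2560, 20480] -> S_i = 5*8^i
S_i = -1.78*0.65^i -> [-1.78, -1.16, -0.75, -0.49, -0.32]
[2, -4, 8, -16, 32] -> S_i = 2*-2^i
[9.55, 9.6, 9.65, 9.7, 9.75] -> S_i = 9.55 + 0.05*i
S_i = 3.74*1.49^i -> [3.74, 5.57, 8.3, 12.37, 18.43]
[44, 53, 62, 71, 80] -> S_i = 44 + 9*i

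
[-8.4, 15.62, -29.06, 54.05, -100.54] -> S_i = -8.40*(-1.86)^i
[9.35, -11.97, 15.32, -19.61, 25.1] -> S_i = 9.35*(-1.28)^i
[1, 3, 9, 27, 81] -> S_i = 1*3^i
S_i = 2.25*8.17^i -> [2.25, 18.38, 150.19, 1227.01, 10024.69]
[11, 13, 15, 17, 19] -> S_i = 11 + 2*i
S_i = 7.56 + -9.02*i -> [7.56, -1.46, -10.48, -19.5, -28.52]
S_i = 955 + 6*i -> [955, 961, 967, 973, 979]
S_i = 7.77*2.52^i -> [7.77, 19.58, 49.34, 124.34, 313.35]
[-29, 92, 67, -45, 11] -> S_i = Random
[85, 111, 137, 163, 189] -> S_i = 85 + 26*i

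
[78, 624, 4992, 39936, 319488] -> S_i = 78*8^i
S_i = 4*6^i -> [4, 24, 144, 864, 5184]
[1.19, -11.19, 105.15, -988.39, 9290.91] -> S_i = 1.19*(-9.40)^i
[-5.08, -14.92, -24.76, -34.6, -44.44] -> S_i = -5.08 + -9.84*i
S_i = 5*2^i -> [5, 10, 20, 40, 80]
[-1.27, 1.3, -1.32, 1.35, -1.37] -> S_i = -1.27*(-1.02)^i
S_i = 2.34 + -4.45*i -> [2.34, -2.11, -6.56, -11.01, -15.46]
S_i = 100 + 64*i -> [100, 164, 228, 292, 356]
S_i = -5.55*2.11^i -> [-5.55, -11.71, -24.71, -52.14, -110.01]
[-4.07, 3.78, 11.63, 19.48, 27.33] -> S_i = -4.07 + 7.85*i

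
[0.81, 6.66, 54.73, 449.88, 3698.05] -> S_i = 0.81*8.22^i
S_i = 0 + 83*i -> [0, 83, 166, 249, 332]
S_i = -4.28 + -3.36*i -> [-4.28, -7.64, -11.0, -14.36, -17.72]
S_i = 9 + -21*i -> [9, -12, -33, -54, -75]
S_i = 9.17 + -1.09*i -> [9.17, 8.08, 6.99, 5.9, 4.81]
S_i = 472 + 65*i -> [472, 537, 602, 667, 732]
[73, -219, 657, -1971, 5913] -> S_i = 73*-3^i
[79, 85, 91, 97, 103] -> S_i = 79 + 6*i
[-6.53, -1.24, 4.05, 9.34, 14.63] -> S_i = -6.53 + 5.29*i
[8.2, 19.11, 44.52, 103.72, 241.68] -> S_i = 8.20*2.33^i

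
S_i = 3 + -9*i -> [3, -6, -15, -24, -33]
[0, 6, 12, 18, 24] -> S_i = 0 + 6*i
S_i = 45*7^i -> [45, 315, 2205, 15435, 108045]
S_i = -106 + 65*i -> [-106, -41, 24, 89, 154]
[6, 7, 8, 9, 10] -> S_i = 6 + 1*i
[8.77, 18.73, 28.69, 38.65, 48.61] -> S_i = 8.77 + 9.96*i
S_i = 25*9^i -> [25, 225, 2025, 18225, 164025]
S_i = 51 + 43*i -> [51, 94, 137, 180, 223]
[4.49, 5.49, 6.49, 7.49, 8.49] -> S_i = 4.49 + 1.00*i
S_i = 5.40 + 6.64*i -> [5.4, 12.04, 18.68, 25.32, 31.96]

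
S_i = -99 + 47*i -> [-99, -52, -5, 42, 89]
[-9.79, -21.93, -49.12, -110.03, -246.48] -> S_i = -9.79*2.24^i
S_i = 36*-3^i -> [36, -108, 324, -972, 2916]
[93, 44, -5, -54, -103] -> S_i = 93 + -49*i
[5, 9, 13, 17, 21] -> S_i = 5 + 4*i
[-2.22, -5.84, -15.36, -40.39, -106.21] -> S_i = -2.22*2.63^i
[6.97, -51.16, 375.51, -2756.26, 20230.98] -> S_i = 6.97*(-7.34)^i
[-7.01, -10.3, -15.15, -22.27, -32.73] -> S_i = -7.01*1.47^i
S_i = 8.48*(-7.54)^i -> [8.48, -63.94, 482.1, -3635.05, 27408.25]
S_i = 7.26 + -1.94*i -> [7.26, 5.32, 3.38, 1.44, -0.5]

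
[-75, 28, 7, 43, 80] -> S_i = Random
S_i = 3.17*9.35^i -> [3.17, 29.64, 277.13, 2591.16, 24227.34]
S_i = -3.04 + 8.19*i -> [-3.04, 5.15, 13.34, 21.53, 29.72]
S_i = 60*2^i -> [60, 120, 240, 480, 960]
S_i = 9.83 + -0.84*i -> [9.83, 8.99, 8.15, 7.31, 6.47]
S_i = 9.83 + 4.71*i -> [9.83, 14.54, 19.25, 23.96, 28.67]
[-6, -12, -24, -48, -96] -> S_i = -6*2^i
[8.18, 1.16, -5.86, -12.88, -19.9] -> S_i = 8.18 + -7.02*i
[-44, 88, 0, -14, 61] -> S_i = Random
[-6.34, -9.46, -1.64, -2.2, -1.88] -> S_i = Random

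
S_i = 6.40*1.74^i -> [6.4, 11.14, 19.38, 33.72, 58.66]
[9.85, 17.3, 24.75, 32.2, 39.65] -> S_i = 9.85 + 7.45*i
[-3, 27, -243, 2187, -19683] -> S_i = -3*-9^i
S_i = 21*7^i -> [21, 147, 1029, 7203, 50421]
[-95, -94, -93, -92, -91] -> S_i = -95 + 1*i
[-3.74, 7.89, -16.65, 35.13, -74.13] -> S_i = -3.74*(-2.11)^i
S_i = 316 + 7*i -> [316, 323, 330, 337, 344]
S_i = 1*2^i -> [1, 2, 4, 8, 16]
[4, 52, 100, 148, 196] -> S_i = 4 + 48*i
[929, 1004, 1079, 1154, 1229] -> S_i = 929 + 75*i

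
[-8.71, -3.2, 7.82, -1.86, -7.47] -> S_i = Random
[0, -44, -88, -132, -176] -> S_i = 0 + -44*i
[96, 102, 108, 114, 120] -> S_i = 96 + 6*i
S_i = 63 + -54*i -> [63, 9, -45, -99, -153]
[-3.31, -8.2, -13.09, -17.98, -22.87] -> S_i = -3.31 + -4.89*i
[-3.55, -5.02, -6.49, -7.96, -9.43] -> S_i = -3.55 + -1.47*i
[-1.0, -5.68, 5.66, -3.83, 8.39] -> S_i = Random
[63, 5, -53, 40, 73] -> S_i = Random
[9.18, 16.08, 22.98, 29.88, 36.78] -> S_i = 9.18 + 6.90*i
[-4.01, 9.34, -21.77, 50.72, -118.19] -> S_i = -4.01*(-2.33)^i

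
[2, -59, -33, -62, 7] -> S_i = Random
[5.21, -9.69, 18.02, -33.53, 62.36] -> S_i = 5.21*(-1.86)^i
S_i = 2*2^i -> [2, 4, 8, 16, 32]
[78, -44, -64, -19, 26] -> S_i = Random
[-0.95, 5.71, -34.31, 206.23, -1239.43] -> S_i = -0.95*(-6.01)^i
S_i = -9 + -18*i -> [-9, -27, -45, -63, -81]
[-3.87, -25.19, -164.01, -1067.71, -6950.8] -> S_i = -3.87*6.51^i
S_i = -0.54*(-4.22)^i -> [-0.54, 2.28, -9.62, 40.58, -171.26]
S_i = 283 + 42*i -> [283, 325, 367, 409, 451]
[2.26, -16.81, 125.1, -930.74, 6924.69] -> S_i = 2.26*(-7.44)^i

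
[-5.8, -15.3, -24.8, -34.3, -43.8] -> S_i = -5.80 + -9.50*i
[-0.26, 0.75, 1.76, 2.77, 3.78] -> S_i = -0.26 + 1.01*i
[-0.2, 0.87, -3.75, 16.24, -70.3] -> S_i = -0.20*(-4.33)^i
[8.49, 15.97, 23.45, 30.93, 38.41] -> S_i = 8.49 + 7.48*i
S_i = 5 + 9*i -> [5, 14, 23, 32, 41]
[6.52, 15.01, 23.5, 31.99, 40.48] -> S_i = 6.52 + 8.49*i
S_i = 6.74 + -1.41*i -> [6.74, 5.33, 3.92, 2.51, 1.1]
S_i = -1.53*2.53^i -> [-1.53, -3.87, -9.79, -24.78, -62.69]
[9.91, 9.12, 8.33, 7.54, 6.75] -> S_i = 9.91 + -0.79*i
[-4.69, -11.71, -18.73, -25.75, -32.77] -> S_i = -4.69 + -7.02*i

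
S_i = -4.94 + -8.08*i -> [-4.94, -13.02, -21.1, -29.18, -37.26]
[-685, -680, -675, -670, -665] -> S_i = -685 + 5*i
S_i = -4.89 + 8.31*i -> [-4.89, 3.42, 11.73, 20.04, 28.35]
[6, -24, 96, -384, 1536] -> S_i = 6*-4^i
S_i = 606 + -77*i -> [606, 529, 452, 375, 298]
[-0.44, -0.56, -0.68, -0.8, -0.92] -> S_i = -0.44 + -0.12*i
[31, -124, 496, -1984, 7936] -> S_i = 31*-4^i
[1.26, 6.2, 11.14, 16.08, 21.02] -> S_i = 1.26 + 4.94*i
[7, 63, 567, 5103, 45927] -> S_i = 7*9^i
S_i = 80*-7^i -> [80, -560, 3920, -27440, 192080]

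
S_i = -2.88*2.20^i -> [-2.88, -6.34, -13.94, -30.67, -67.47]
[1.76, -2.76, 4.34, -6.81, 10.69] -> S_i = 1.76*(-1.57)^i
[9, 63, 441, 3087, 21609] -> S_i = 9*7^i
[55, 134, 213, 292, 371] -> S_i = 55 + 79*i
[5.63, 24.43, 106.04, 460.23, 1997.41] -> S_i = 5.63*4.34^i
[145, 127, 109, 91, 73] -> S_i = 145 + -18*i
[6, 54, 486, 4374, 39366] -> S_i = 6*9^i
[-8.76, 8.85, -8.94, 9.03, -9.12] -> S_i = -8.76*(-1.01)^i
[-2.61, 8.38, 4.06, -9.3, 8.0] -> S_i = Random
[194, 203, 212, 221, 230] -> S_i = 194 + 9*i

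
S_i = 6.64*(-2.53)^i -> [6.64, -16.8, 42.5, -107.53, 272.05]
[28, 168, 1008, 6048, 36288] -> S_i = 28*6^i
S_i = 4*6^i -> [4, 24, 144, 864, 5184]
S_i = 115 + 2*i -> [115, 117, 119, 121, 123]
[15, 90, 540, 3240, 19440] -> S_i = 15*6^i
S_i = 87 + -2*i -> [87, 85, 83, 81, 79]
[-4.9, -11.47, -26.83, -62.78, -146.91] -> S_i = -4.90*2.34^i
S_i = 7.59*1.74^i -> [7.59, 13.21, 22.98, 39.98, 69.57]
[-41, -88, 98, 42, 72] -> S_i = Random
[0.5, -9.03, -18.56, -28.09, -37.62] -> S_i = 0.50 + -9.53*i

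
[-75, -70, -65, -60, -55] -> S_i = -75 + 5*i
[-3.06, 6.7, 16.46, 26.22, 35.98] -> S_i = -3.06 + 9.76*i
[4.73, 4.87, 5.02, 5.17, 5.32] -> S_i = 4.73*1.03^i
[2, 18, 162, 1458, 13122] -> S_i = 2*9^i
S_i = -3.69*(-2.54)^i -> [-3.69, 9.37, -23.81, 60.47, -153.59]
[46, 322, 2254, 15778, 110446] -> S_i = 46*7^i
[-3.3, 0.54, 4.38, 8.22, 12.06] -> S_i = -3.30 + 3.84*i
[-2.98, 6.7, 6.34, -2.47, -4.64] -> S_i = Random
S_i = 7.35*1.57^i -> [7.35, 11.54, 18.12, 28.44, 44.66]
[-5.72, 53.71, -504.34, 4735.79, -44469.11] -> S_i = -5.72*(-9.39)^i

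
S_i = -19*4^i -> [-19, -76, -304, -1216, -4864]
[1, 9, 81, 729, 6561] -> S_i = 1*9^i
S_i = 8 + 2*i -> [8, 10, 12, 14, 16]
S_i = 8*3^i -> [8, 24, 72, 216, 648]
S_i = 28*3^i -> [28, 84, 252, 756, 2268]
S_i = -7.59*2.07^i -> [-7.59, -15.71, -32.52, -67.32, -139.36]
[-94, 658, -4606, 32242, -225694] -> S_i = -94*-7^i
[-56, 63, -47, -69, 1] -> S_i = Random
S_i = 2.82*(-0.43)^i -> [2.82, -1.21, 0.52, -0.22, 0.1]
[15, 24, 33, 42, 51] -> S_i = 15 + 9*i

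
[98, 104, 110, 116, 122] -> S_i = 98 + 6*i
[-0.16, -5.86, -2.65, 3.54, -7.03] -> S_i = Random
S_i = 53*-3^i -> [53, -159, 477, -1431, 4293]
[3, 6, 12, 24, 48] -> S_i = 3*2^i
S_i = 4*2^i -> [4, 8, 16, 32, 64]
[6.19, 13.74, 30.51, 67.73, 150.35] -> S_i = 6.19*2.22^i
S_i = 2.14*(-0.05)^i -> [2.14, -0.11, 0.01, -0.0, 0.0]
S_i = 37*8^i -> [37, 296, 2368, 18944, 151552]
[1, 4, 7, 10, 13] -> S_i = 1 + 3*i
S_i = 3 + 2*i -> [3, 5, 7, 9, 11]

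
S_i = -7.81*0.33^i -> [-7.81, -2.58, -0.85, -0.28, -0.09]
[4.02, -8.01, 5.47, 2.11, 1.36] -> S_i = Random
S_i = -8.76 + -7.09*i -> [-8.76, -15.85, -22.94, -30.03, -37.12]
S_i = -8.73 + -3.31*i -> [-8.73, -12.04, -15.35, -18.66, -21.97]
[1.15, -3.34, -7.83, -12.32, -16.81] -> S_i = 1.15 + -4.49*i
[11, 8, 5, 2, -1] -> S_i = 11 + -3*i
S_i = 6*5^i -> [6, 30, 150, 750, 3750]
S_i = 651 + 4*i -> [651, 655, 659, 663, 667]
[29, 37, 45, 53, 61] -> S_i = 29 + 8*i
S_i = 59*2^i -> [59, 118, 236, 472, 944]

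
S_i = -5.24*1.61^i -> [-5.24, -8.44, -13.58, -21.87, -35.21]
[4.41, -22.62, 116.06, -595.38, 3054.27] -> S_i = 4.41*(-5.13)^i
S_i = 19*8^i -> [19, 152, 1216, 9728, 77824]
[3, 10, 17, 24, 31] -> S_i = 3 + 7*i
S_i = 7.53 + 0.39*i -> [7.53, 7.92, 8.31, 8.7, 9.09]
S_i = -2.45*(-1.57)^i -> [-2.45, 3.85, -6.04, 9.48, -14.89]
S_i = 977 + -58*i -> [977, 919, 861, 803, 745]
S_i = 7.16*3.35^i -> [7.16, 23.99, 80.35, 269.18, 901.76]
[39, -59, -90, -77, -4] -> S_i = Random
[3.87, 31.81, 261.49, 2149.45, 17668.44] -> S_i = 3.87*8.22^i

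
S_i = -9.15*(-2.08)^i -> [-9.15, 19.03, -39.59, 82.34, -171.27]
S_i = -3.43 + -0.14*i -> [-3.43, -3.57, -3.71, -3.85, -3.99]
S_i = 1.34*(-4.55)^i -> [1.34, -6.1, 27.74, -126.22, 574.32]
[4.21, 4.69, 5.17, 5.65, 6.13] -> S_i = 4.21 + 0.48*i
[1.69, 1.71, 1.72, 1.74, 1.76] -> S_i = 1.69*1.01^i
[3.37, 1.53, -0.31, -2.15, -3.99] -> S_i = 3.37 + -1.84*i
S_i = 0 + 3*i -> [0, 3, 6, 9, 12]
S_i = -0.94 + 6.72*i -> [-0.94, 5.78, 12.5, 19.22, 25.94]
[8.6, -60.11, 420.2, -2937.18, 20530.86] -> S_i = 8.60*(-6.99)^i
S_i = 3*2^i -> [3, 6, 12, 24, 48]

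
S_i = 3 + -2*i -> [3, 1, -1, -3, -5]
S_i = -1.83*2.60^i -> [-1.83, -4.76, -12.37, -32.16, -83.63]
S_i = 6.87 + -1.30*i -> [6.87, 5.57, 4.27, 2.97, 1.67]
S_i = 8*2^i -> [8, 16, 32, 64, 128]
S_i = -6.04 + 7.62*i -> [-6.04, 1.58, 9.2, 16.82, 24.44]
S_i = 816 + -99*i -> [816, 717, 618, 519, 420]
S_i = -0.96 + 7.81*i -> [-0.96, 6.85, 14.66, 22.47, 30.28]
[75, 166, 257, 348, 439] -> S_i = 75 + 91*i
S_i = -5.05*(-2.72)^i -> [-5.05, 13.74, -37.36, 101.62, -276.42]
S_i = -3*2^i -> [-3, -6, -12, -24, -48]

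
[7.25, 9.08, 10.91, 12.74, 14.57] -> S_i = 7.25 + 1.83*i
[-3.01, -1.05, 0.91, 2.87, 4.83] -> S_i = -3.01 + 1.96*i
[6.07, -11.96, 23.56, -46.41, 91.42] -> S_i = 6.07*(-1.97)^i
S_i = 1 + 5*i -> [1, 6, 11, 16, 21]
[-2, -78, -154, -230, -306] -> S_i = -2 + -76*i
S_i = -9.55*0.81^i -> [-9.55, -7.74, -6.27, -5.08, -4.11]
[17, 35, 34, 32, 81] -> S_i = Random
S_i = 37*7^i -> [37, 259, 1813, 12691, 88837]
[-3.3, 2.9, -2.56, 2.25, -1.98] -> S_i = -3.30*(-0.88)^i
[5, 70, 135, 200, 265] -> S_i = 5 + 65*i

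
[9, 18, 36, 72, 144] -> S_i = 9*2^i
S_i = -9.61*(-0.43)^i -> [-9.61, 4.13, -1.78, 0.76, -0.33]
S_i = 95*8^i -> [95, 760, 6080, 48640, 389120]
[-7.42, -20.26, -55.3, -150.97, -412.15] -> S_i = -7.42*2.73^i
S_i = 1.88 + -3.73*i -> [1.88, -1.85, -5.58, -9.31, -13.04]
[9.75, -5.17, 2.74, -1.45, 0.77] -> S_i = 9.75*(-0.53)^i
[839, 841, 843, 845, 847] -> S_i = 839 + 2*i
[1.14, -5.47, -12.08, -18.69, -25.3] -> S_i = 1.14 + -6.61*i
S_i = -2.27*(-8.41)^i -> [-2.27, 19.09, -160.55, 1350.25, -11355.59]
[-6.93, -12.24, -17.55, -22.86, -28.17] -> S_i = -6.93 + -5.31*i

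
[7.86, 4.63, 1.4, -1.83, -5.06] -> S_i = 7.86 + -3.23*i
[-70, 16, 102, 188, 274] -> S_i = -70 + 86*i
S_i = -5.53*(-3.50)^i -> [-5.53, 19.36, -67.74, 237.1, -829.85]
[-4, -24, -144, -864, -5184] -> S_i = -4*6^i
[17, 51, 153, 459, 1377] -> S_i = 17*3^i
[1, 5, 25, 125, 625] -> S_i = 1*5^i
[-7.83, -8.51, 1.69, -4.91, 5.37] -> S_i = Random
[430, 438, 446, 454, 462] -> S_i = 430 + 8*i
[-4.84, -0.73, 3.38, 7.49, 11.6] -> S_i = -4.84 + 4.11*i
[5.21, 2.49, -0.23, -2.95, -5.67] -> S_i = 5.21 + -2.72*i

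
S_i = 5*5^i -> [5, 25, 125, 625, 3125]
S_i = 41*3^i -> [41, 123, 369, 1107, 3321]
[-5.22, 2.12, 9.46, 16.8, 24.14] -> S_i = -5.22 + 7.34*i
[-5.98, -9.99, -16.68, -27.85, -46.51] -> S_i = -5.98*1.67^i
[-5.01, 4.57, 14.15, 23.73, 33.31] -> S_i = -5.01 + 9.58*i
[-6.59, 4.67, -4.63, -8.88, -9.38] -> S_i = Random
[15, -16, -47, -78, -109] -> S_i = 15 + -31*i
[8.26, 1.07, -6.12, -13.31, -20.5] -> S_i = 8.26 + -7.19*i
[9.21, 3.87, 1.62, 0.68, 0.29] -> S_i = 9.21*0.42^i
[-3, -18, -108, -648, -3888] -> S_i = -3*6^i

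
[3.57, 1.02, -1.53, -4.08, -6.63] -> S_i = 3.57 + -2.55*i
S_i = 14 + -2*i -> [14, 12, 10, 8, 6]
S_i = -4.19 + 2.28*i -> [-4.19, -1.91, 0.37, 2.65, 4.93]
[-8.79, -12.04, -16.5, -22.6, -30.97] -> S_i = -8.79*1.37^i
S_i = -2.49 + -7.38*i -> [-2.49, -9.87, -17.25, -24.63, -32.01]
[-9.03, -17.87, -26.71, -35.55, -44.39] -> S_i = -9.03 + -8.84*i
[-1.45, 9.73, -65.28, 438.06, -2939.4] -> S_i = -1.45*(-6.71)^i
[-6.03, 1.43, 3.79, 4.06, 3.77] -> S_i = Random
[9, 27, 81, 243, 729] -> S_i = 9*3^i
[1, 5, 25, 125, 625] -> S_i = 1*5^i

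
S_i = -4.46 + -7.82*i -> [-4.46, -12.28, -20.1, -27.92, -35.74]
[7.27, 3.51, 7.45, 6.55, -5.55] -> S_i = Random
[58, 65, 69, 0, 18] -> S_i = Random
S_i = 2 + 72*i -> [2, 74, 146, 218, 290]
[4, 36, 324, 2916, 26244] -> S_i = 4*9^i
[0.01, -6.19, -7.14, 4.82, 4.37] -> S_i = Random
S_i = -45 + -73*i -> [-45, -118, -191, -264, -337]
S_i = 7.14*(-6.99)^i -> [7.14, -49.91, 348.86, -2438.54, 17045.39]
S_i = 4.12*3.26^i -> [4.12, 13.43, 43.79, 142.74, 465.34]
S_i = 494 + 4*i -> [494, 498, 502, 506, 510]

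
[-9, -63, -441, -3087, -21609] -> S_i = -9*7^i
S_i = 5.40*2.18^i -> [5.4, 11.77, 25.66, 55.95, 121.96]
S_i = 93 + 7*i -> [93, 100, 107, 114, 121]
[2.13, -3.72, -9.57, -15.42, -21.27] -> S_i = 2.13 + -5.85*i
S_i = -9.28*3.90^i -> [-9.28, -36.19, -141.15, -550.48, -2146.87]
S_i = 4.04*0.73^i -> [4.04, 2.95, 2.15, 1.57, 1.15]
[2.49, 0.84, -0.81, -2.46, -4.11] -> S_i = 2.49 + -1.65*i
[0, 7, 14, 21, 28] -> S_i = 0 + 7*i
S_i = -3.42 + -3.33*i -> [-3.42, -6.75, -10.08, -13.41, -16.74]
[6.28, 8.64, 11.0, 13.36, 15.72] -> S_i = 6.28 + 2.36*i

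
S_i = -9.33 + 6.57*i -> [-9.33, -2.76, 3.81, 10.38, 16.95]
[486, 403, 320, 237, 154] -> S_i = 486 + -83*i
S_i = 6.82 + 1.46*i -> [6.82, 8.28, 9.74, 11.2, 12.66]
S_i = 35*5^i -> [35, 175, 875, 4375, 21875]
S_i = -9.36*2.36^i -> [-9.36, -22.09, -52.13, -123.03, -290.35]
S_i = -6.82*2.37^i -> [-6.82, -16.16, -38.31, -90.79, -215.17]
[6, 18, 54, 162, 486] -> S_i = 6*3^i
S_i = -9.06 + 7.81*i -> [-9.06, -1.25, 6.56, 14.37, 22.18]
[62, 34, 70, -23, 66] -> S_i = Random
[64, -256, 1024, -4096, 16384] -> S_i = 64*-4^i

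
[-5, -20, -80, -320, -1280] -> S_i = -5*4^i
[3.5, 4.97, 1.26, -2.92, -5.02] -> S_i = Random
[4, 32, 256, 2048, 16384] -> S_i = 4*8^i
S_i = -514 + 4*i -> [-514, -510, -506, -502, -498]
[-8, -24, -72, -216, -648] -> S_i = -8*3^i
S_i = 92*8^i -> [92, 736, 5888, 47104, 376832]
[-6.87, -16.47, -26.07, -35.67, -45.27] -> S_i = -6.87 + -9.60*i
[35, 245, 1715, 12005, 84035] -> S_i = 35*7^i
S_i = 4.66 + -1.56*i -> [4.66, 3.1, 1.54, -0.02, -1.58]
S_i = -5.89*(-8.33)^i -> [-5.89, 49.06, -408.7, 3404.48, -28359.29]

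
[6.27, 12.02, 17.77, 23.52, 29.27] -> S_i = 6.27 + 5.75*i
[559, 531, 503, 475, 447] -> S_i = 559 + -28*i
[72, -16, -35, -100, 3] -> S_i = Random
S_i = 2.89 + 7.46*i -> [2.89, 10.35, 17.81, 25.27, 32.73]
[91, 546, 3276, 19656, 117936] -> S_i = 91*6^i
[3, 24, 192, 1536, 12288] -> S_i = 3*8^i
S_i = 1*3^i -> [1, 3, 9, 27, 81]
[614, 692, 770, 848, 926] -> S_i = 614 + 78*i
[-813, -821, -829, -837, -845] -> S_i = -813 + -8*i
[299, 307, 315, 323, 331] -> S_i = 299 + 8*i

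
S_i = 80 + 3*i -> [80, 83, 86, 89, 92]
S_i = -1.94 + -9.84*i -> [-1.94, -11.78, -21.62, -31.46, -41.3]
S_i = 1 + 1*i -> [1, 2, 3, 4, 5]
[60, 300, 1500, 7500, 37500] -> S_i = 60*5^i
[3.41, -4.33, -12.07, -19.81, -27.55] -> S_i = 3.41 + -7.74*i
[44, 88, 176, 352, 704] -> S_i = 44*2^i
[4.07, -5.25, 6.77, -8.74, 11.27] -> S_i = 4.07*(-1.29)^i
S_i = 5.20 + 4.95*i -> [5.2, 10.15, 15.1, 20.05, 25.0]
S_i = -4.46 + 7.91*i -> [-4.46, 3.45, 11.36, 19.27, 27.18]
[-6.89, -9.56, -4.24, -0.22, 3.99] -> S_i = Random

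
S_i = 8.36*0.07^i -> [8.36, 0.59, 0.04, 0.0, 0.0]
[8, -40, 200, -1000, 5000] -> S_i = 8*-5^i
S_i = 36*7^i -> [36, 252, 1764, 12348, 86436]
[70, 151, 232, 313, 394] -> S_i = 70 + 81*i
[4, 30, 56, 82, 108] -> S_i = 4 + 26*i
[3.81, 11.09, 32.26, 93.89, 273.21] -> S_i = 3.81*2.91^i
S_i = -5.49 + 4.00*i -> [-5.49, -1.49, 2.51, 6.51, 10.51]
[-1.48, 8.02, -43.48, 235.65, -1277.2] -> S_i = -1.48*(-5.42)^i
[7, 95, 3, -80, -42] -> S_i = Random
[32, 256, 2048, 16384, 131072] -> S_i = 32*8^i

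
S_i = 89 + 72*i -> [89, 161, 233, 305, 377]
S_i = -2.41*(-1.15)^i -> [-2.41, 2.77, -3.19, 3.67, -4.22]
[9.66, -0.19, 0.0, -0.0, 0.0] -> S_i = 9.66*(-0.02)^i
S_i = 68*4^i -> [68, 272, 1088, 4352, 17408]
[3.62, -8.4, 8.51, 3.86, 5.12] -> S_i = Random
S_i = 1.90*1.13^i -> [1.9, 2.15, 2.43, 2.74, 3.1]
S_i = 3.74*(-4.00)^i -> [3.74, -14.96, 59.84, -239.36, 957.44]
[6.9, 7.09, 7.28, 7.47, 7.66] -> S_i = 6.90 + 0.19*i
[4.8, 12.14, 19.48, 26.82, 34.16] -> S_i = 4.80 + 7.34*i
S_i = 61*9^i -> [61, 549, 4941, 44469, 400221]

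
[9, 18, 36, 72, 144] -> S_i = 9*2^i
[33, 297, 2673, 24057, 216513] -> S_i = 33*9^i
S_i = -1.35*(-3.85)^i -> [-1.35, 5.2, -20.01, 77.04, -296.6]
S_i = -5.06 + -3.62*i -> [-5.06, -8.68, -12.3, -15.92, -19.54]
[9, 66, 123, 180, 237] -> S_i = 9 + 57*i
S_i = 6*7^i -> [6, 42, 294, 2058, 14406]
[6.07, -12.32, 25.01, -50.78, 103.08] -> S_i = 6.07*(-2.03)^i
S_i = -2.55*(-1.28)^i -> [-2.55, 3.26, -4.18, 5.35, -6.85]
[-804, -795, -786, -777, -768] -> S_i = -804 + 9*i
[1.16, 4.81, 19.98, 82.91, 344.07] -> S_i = 1.16*4.15^i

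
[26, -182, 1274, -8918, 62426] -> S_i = 26*-7^i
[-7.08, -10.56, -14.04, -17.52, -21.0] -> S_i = -7.08 + -3.48*i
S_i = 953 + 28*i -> [953, 981, 1009, 1037, 1065]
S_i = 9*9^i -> [9, 81, 729, 6561, 59049]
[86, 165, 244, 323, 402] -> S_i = 86 + 79*i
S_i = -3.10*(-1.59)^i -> [-3.1, 4.93, -7.84, 12.46, -19.81]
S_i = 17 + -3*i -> [17, 14, 11, 8, 5]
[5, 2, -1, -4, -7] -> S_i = 5 + -3*i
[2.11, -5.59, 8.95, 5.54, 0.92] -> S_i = Random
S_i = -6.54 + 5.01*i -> [-6.54, -1.53, 3.48, 8.49, 13.5]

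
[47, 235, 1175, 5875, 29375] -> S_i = 47*5^i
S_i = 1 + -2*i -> [1, -1, -3, -5, -7]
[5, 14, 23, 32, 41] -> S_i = 5 + 9*i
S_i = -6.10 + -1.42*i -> [-6.1, -7.52, -8.94, -10.36, -11.78]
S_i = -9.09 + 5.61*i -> [-9.09, -3.48, 2.13, 7.74, 13.35]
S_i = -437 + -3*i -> [-437, -440, -443, -446, -449]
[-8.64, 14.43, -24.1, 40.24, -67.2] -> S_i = -8.64*(-1.67)^i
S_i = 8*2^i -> [8, 16, 32, 64, 128]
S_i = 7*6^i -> [7, 42, 252, 1512, 9072]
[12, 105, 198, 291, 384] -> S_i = 12 + 93*i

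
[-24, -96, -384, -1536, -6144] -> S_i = -24*4^i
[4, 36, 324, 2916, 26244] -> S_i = 4*9^i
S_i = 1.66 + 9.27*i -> [1.66, 10.93, 20.2, 29.47, 38.74]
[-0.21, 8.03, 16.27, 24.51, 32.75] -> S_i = -0.21 + 8.24*i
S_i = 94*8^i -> [94, 752, 6016, 48128, 385024]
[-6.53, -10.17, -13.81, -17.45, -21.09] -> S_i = -6.53 + -3.64*i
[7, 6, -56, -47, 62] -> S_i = Random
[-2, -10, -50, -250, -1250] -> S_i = -2*5^i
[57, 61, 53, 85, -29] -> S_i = Random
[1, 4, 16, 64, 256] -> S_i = 1*4^i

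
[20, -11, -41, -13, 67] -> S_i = Random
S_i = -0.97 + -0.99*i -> [-0.97, -1.96, -2.95, -3.94, -4.93]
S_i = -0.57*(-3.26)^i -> [-0.57, 1.86, -6.06, 19.75, -64.38]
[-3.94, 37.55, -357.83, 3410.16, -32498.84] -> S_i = -3.94*(-9.53)^i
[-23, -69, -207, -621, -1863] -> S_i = -23*3^i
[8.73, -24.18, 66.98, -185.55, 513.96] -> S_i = 8.73*(-2.77)^i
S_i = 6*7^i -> [6, 42, 294, 2058, 14406]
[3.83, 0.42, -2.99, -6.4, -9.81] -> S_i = 3.83 + -3.41*i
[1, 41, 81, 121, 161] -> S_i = 1 + 40*i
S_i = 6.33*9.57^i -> [6.33, 60.58, 579.73, 5548.04, 53094.74]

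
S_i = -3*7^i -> [-3, -21, -147, -1029, -7203]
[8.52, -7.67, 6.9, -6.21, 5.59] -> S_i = 8.52*(-0.90)^i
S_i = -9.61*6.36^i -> [-9.61, -61.12, -388.72, -2472.26, -15723.6]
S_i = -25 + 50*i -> [-25, 25, 75, 125, 175]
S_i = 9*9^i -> [9, 81, 729, 6561, 59049]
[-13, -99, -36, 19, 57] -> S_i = Random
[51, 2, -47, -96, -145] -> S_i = 51 + -49*i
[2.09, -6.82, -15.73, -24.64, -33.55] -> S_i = 2.09 + -8.91*i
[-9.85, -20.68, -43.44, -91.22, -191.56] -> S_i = -9.85*2.10^i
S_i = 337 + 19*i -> [337, 356, 375, 394, 413]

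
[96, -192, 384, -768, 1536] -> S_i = 96*-2^i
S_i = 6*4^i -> [6, 24, 96, 384, 1536]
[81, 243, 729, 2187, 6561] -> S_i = 81*3^i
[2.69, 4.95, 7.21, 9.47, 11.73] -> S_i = 2.69 + 2.26*i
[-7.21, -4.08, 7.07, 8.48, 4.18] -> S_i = Random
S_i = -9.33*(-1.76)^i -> [-9.33, 16.42, -28.9, 50.87, -89.52]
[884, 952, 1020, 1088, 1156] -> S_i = 884 + 68*i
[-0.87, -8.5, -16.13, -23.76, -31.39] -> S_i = -0.87 + -7.63*i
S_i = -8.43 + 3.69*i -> [-8.43, -4.74, -1.05, 2.64, 6.33]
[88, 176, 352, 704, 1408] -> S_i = 88*2^i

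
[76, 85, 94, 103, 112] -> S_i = 76 + 9*i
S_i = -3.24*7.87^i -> [-3.24, -25.5, -200.68, -1579.32, -12429.22]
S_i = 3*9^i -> [3, 27, 243, 2187, 19683]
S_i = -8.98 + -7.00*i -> [-8.98, -15.98, -22.98, -29.98, -36.98]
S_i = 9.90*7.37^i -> [9.9, 72.96, 537.74, 3963.12, 29208.22]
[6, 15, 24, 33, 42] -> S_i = 6 + 9*i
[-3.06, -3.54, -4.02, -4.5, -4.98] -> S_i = -3.06 + -0.48*i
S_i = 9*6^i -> [9, 54, 324, 1944, 11664]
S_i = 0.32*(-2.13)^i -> [0.32, -0.68, 1.45, -3.09, 6.59]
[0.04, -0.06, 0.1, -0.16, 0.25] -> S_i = 0.04*(-1.58)^i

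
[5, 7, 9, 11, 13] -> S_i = 5 + 2*i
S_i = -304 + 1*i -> [-304, -303, -302, -301, -300]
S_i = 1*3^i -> [1, 3, 9, 27, 81]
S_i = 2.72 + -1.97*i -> [2.72, 0.75, -1.22, -3.19, -5.16]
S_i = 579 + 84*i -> [579, 663, 747, 831, 915]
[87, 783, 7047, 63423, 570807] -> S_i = 87*9^i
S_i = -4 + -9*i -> [-4, -13, -22, -31, -40]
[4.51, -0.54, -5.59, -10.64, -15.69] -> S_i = 4.51 + -5.05*i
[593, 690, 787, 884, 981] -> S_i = 593 + 97*i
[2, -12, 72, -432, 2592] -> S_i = 2*-6^i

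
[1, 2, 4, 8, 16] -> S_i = 1*2^i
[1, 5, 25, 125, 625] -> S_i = 1*5^i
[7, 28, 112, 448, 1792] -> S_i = 7*4^i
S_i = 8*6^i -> [8, 48, 288, 1728, 10368]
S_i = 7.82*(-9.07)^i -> [7.82, -70.93, 643.31, -5834.84, 52921.96]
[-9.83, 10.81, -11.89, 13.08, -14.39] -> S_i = -9.83*(-1.10)^i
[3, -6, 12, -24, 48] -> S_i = 3*-2^i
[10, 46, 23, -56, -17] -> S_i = Random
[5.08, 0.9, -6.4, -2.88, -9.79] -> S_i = Random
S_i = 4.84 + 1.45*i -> [4.84, 6.29, 7.74, 9.19, 10.64]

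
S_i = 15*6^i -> [15, 90, 540, 3240, 19440]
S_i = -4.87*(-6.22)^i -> [-4.87, 30.29, -188.41, 1171.93, -7289.38]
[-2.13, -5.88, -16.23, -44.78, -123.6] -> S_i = -2.13*2.76^i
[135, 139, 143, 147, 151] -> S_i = 135 + 4*i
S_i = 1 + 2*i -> [1, 3, 5, 7, 9]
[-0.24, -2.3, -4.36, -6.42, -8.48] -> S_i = -0.24 + -2.06*i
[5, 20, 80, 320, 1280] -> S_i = 5*4^i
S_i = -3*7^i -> [-3, -21, -147, -1029, -7203]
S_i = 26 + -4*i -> [26, 22, 18, 14, 10]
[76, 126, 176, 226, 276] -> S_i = 76 + 50*i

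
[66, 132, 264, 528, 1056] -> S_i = 66*2^i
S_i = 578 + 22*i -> [578, 600, 622, 644, 666]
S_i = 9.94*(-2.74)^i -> [9.94, -27.24, 74.63, -204.47, 560.26]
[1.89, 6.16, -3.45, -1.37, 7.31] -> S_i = Random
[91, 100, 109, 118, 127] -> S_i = 91 + 9*i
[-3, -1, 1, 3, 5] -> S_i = -3 + 2*i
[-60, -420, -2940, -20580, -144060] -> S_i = -60*7^i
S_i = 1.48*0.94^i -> [1.48, 1.39, 1.31, 1.23, 1.16]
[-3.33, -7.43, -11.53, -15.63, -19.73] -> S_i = -3.33 + -4.10*i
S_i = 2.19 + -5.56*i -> [2.19, -3.37, -8.93, -14.49, -20.05]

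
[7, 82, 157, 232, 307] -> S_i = 7 + 75*i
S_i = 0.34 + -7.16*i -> [0.34, -6.82, -13.98, -21.14, -28.3]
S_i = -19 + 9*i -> [-19, -10, -1, 8, 17]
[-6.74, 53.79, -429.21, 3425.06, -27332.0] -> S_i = -6.74*(-7.98)^i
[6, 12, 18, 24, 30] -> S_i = 6 + 6*i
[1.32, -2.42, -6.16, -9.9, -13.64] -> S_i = 1.32 + -3.74*i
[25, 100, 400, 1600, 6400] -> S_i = 25*4^i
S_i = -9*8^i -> [-9, -72, -576, -4608, -36864]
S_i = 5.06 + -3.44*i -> [5.06, 1.62, -1.82, -5.26, -8.7]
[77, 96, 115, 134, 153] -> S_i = 77 + 19*i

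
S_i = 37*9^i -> [37, 333, 2997, 26973, 242757]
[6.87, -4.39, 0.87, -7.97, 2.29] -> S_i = Random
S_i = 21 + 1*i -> [21, 22, 23, 24, 25]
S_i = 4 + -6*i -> [4, -2, -8, -14, -20]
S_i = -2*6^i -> [-2, -12, -72, -432, -2592]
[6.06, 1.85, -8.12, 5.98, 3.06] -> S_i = Random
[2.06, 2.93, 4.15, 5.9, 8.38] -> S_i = 2.06*1.42^i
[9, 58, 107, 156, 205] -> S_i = 9 + 49*i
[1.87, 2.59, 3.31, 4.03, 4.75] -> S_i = 1.87 + 0.72*i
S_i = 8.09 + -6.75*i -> [8.09, 1.34, -5.41, -12.16, -18.91]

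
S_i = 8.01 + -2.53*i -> [8.01, 5.48, 2.95, 0.42, -2.11]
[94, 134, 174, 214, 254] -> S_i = 94 + 40*i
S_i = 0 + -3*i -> [0, -3, -6, -9, -12]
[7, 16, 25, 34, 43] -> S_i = 7 + 9*i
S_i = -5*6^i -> [-5, -30, -180, -1080, -6480]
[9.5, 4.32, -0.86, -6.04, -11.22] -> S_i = 9.50 + -5.18*i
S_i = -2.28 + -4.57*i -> [-2.28, -6.85, -11.42, -15.99, -20.56]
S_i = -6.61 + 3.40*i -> [-6.61, -3.21, 0.19, 3.59, 6.99]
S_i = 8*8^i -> [8, 64, 512, 4096, 32768]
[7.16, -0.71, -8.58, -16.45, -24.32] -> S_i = 7.16 + -7.87*i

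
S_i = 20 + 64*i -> [20, 84, 148, 212, 276]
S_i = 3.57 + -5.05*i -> [3.57, -1.48, -6.53, -11.58, -16.63]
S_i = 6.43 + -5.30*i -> [6.43, 1.13, -4.17, -9.47, -14.77]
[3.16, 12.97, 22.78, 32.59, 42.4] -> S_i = 3.16 + 9.81*i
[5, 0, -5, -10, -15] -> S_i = 5 + -5*i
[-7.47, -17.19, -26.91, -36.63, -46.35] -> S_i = -7.47 + -9.72*i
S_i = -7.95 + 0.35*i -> [-7.95, -7.6, -7.25, -6.9, -6.55]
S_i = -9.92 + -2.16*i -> [-9.92, -12.08, -14.24, -16.4, -18.56]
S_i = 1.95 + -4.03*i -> [1.95, -2.08, -6.11, -10.14, -14.17]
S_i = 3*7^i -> [3, 21, 147, 1029, 7203]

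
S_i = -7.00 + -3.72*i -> [-7.0, -10.72, -14.44, -18.16, -21.88]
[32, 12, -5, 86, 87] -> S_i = Random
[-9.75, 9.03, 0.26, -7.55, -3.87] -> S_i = Random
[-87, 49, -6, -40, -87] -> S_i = Random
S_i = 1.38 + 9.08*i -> [1.38, 10.46, 19.54, 28.62, 37.7]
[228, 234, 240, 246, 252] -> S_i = 228 + 6*i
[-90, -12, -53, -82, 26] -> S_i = Random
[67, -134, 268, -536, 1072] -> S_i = 67*-2^i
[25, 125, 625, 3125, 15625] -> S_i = 25*5^i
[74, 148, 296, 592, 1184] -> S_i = 74*2^i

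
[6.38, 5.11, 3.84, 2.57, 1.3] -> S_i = 6.38 + -1.27*i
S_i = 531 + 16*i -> [531, 547, 563, 579, 595]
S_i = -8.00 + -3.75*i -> [-8.0, -11.75, -15.5, -19.25, -23.0]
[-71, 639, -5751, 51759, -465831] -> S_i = -71*-9^i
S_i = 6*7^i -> [6, 42, 294, 2058, 14406]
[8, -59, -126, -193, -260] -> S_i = 8 + -67*i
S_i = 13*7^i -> [13, 91, 637, 4459, 31213]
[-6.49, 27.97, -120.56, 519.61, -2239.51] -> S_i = -6.49*(-4.31)^i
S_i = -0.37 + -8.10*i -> [-0.37, -8.47, -16.57, -24.67, -32.77]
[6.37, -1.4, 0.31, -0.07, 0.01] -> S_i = 6.37*(-0.22)^i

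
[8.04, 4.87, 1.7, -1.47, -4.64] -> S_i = 8.04 + -3.17*i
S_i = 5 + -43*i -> [5, -38, -81, -124, -167]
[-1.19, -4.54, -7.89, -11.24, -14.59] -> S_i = -1.19 + -3.35*i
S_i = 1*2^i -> [1, 2, 4, 8, 16]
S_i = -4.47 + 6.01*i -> [-4.47, 1.54, 7.55, 13.56, 19.57]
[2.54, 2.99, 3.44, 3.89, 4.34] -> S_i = 2.54 + 0.45*i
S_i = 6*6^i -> [6, 36, 216, 1296, 7776]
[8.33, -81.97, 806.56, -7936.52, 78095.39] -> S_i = 8.33*(-9.84)^i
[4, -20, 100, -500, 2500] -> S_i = 4*-5^i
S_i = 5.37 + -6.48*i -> [5.37, -1.11, -7.59, -14.07, -20.55]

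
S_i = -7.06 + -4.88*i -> [-7.06, -11.94, -16.82, -21.7, -26.58]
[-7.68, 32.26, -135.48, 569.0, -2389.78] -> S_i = -7.68*(-4.20)^i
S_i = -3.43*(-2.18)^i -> [-3.43, 7.48, -16.3, 35.54, -77.47]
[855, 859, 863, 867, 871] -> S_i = 855 + 4*i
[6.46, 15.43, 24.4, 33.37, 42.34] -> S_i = 6.46 + 8.97*i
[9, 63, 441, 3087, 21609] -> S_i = 9*7^i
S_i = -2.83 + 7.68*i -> [-2.83, 4.85, 12.53, 20.21, 27.89]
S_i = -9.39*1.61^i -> [-9.39, -15.12, -24.34, -39.19, -63.09]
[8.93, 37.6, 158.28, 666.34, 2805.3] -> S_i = 8.93*4.21^i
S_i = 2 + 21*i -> [2, 23, 44, 65, 86]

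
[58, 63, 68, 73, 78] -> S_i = 58 + 5*i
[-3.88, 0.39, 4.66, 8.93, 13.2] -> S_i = -3.88 + 4.27*i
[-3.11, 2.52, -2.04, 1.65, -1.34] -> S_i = -3.11*(-0.81)^i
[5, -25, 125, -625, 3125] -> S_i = 5*-5^i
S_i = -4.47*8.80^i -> [-4.47, -39.34, -346.16, -3046.18, -26806.38]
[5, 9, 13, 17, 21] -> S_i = 5 + 4*i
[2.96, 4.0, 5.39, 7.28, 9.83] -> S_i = 2.96*1.35^i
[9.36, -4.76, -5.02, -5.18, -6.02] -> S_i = Random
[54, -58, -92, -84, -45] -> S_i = Random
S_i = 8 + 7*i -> [8, 15, 22, 29, 36]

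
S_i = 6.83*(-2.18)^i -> [6.83, -14.89, 32.46, -70.76, 154.26]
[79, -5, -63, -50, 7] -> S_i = Random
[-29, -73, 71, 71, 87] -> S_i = Random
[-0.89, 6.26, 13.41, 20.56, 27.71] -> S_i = -0.89 + 7.15*i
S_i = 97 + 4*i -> [97, 101, 105, 109, 113]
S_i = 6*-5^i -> [6, -30, 150, -750, 3750]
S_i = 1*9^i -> [1, 9, 81, 729, 6561]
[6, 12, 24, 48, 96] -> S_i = 6*2^i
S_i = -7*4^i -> [-7, -28, -112, -448, -1792]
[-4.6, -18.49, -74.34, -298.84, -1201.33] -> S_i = -4.60*4.02^i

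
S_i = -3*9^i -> [-3, -27, -243, -2187, -19683]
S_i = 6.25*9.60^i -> [6.25, 60.0, 576.0, 5529.6, 53084.16]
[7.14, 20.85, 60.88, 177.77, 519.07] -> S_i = 7.14*2.92^i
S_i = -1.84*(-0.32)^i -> [-1.84, 0.59, -0.19, 0.06, -0.02]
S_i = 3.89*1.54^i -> [3.89, 5.99, 9.23, 14.21, 21.88]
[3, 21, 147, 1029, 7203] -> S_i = 3*7^i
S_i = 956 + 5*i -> [956, 961, 966, 971, 976]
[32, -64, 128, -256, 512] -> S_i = 32*-2^i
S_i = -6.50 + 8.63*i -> [-6.5, 2.13, 10.76, 19.39, 28.02]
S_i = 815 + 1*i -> [815, 816, 817, 818, 819]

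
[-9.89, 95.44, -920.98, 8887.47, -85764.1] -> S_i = -9.89*(-9.65)^i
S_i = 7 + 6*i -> [7, 13, 19, 25, 31]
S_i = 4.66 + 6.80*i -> [4.66, 11.46, 18.26, 25.06, 31.86]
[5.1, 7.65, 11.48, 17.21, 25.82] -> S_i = 5.10*1.50^i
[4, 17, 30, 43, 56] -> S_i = 4 + 13*i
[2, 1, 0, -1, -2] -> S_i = 2 + -1*i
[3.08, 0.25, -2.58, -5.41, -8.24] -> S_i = 3.08 + -2.83*i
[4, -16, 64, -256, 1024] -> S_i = 4*-4^i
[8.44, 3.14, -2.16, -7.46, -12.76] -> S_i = 8.44 + -5.30*i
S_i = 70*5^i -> [70, 350, 1750, 8750, 43750]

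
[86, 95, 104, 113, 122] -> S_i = 86 + 9*i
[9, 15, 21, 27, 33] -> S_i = 9 + 6*i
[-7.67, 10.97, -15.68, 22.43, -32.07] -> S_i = -7.67*(-1.43)^i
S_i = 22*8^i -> [22, 176, 1408, 11264, 90112]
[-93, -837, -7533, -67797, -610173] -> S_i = -93*9^i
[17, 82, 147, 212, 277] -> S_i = 17 + 65*i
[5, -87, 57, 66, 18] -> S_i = Random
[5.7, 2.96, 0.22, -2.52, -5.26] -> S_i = 5.70 + -2.74*i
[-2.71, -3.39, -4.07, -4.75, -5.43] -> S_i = -2.71 + -0.68*i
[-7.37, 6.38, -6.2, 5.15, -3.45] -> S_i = Random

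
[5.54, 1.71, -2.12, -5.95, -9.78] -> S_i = 5.54 + -3.83*i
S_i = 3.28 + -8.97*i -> [3.28, -5.69, -14.66, -23.63, -32.6]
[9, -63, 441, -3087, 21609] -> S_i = 9*-7^i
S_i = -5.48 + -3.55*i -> [-5.48, -9.03, -12.58, -16.13, -19.68]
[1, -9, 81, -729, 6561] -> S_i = 1*-9^i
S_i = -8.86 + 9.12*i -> [-8.86, 0.26, 9.38, 18.5, 27.62]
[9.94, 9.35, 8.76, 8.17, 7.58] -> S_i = 9.94 + -0.59*i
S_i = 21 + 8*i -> [21, 29, 37, 45, 53]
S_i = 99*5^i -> [99, 495, 2475, 12375, 61875]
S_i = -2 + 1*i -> [-2, -1, 0, 1, 2]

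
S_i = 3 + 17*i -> [3, 20, 37, 54, 71]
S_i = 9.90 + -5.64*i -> [9.9, 4.26, -1.38, -7.02, -12.66]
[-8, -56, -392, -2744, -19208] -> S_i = -8*7^i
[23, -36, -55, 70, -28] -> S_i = Random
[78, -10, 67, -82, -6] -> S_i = Random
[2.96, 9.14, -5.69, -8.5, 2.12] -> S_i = Random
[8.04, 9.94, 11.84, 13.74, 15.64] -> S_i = 8.04 + 1.90*i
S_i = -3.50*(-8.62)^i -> [-3.5, 30.17, -260.07, 2241.76, -19324.0]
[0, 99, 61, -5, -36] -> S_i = Random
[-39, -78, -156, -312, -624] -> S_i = -39*2^i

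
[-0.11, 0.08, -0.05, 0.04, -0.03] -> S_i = -0.11*(-0.70)^i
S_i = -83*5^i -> [-83, -415, -2075, -10375, -51875]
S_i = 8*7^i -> [8, 56, 392, 2744, 19208]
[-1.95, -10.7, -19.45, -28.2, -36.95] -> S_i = -1.95 + -8.75*i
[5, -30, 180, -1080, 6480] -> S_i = 5*-6^i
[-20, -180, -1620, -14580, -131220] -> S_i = -20*9^i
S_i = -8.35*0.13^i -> [-8.35, -1.09, -0.14, -0.02, -0.0]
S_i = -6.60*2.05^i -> [-6.6, -13.53, -27.74, -56.86, -116.56]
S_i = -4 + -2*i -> [-4, -6, -8, -10, -12]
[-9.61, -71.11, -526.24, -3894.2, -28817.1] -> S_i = -9.61*7.40^i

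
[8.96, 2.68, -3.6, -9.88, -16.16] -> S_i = 8.96 + -6.28*i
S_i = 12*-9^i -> [12, -108, 972, -8748, 78732]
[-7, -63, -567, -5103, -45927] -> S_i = -7*9^i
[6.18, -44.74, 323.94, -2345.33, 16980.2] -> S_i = 6.18*(-7.24)^i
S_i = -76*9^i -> [-76, -684, -6156, -55404, -498636]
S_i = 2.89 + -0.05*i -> [2.89, 2.84, 2.79, 2.74, 2.69]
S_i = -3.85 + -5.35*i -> [-3.85, -9.2, -14.55, -19.9, -25.25]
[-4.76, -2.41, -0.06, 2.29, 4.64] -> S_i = -4.76 + 2.35*i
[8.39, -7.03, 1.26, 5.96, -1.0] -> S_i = Random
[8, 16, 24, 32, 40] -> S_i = 8 + 8*i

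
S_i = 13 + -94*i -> [13, -81, -175, -269, -363]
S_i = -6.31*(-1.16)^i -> [-6.31, 7.32, -8.49, 9.85, -11.43]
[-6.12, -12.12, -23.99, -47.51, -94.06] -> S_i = -6.12*1.98^i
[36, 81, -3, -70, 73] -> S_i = Random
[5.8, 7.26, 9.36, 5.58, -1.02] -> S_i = Random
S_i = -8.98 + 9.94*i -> [-8.98, 0.96, 10.9, 20.84, 30.78]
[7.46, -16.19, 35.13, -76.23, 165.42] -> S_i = 7.46*(-2.17)^i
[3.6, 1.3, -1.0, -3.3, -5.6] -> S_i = 3.60 + -2.30*i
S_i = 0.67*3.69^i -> [0.67, 2.47, 9.12, 33.66, 124.22]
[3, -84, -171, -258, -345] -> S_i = 3 + -87*i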